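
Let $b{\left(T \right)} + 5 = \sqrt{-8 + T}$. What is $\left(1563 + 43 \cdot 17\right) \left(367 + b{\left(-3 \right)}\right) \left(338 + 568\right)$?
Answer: $752367768 + 2078364 i \sqrt{11} \approx 7.5237 \cdot 10^{8} + 6.8932 \cdot 10^{6} i$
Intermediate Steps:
$b{\left(T \right)} = -5 + \sqrt{-8 + T}$
$\left(1563 + 43 \cdot 17\right) \left(367 + b{\left(-3 \right)}\right) \left(338 + 568\right) = \left(1563 + 43 \cdot 17\right) \left(367 - \left(5 - \sqrt{-8 - 3}\right)\right) \left(338 + 568\right) = \left(1563 + 731\right) \left(367 - \left(5 - \sqrt{-11}\right)\right) 906 = 2294 \left(367 - \left(5 - i \sqrt{11}\right)\right) 906 = 2294 \left(362 + i \sqrt{11}\right) 906 = 2294 \left(327972 + 906 i \sqrt{11}\right) = 752367768 + 2078364 i \sqrt{11}$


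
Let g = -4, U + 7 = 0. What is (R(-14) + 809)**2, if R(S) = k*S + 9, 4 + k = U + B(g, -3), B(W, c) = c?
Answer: 1028196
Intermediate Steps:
U = -7 (U = -7 + 0 = -7)
k = -14 (k = -4 + (-7 - 3) = -4 - 10 = -14)
R(S) = 9 - 14*S (R(S) = -14*S + 9 = 9 - 14*S)
(R(-14) + 809)**2 = ((9 - 14*(-14)) + 809)**2 = ((9 + 196) + 809)**2 = (205 + 809)**2 = 1014**2 = 1028196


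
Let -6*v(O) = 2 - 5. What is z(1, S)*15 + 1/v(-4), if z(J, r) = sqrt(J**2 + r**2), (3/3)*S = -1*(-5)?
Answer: 2 + 15*sqrt(26) ≈ 78.485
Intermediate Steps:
v(O) = 1/2 (v(O) = -(2 - 5)/6 = -1/6*(-3) = 1/2)
S = 5 (S = -1*(-5) = 5)
z(1, S)*15 + 1/v(-4) = sqrt(1**2 + 5**2)*15 + 1/(1/2) = sqrt(1 + 25)*15 + 2 = sqrt(26)*15 + 2 = 15*sqrt(26) + 2 = 2 + 15*sqrt(26)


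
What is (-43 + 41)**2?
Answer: 4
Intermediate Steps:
(-43 + 41)**2 = (-2)**2 = 4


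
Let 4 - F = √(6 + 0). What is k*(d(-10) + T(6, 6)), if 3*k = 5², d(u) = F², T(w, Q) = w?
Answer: 700/3 - 200*√6/3 ≈ 70.034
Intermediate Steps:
F = 4 - √6 (F = 4 - √(6 + 0) = 4 - √6 ≈ 1.5505)
d(u) = (4 - √6)²
k = 25/3 (k = (⅓)*5² = (⅓)*25 = 25/3 ≈ 8.3333)
k*(d(-10) + T(6, 6)) = 25*((4 - √6)² + 6)/3 = 25*(6 + (4 - √6)²)/3 = 50 + 25*(4 - √6)²/3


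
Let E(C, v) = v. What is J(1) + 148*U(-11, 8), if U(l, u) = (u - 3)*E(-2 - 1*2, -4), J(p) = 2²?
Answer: -2956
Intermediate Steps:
J(p) = 4
U(l, u) = 12 - 4*u (U(l, u) = (u - 3)*(-4) = (-3 + u)*(-4) = 12 - 4*u)
J(1) + 148*U(-11, 8) = 4 + 148*(12 - 4*8) = 4 + 148*(12 - 32) = 4 + 148*(-20) = 4 - 2960 = -2956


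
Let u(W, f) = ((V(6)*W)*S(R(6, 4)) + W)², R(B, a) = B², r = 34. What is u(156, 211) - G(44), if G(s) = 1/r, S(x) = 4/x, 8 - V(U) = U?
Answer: 11124247/306 ≈ 36354.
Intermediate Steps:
V(U) = 8 - U
u(W, f) = 121*W²/81 (u(W, f) = (((8 - 1*6)*W)*(4/(6²)) + W)² = (((8 - 6)*W)*(4/36) + W)² = ((2*W)*(4*(1/36)) + W)² = ((2*W)*(⅑) + W)² = (2*W/9 + W)² = (11*W/9)² = 121*W²/81)
G(s) = 1/34
u(156, 211) - G(44) = (121/81)*156² - 1*1/34 = (121/81)*24336 - 1/34 = 327184/9 - 1/34 = 11124247/306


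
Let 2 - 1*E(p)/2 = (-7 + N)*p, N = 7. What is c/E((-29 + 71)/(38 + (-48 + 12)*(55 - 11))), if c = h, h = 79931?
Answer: 79931/4 ≈ 19983.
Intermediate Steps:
E(p) = 4 (E(p) = 4 - 2*(-7 + 7)*p = 4 - 0*p = 4 - 2*0 = 4 + 0 = 4)
c = 79931
c/E((-29 + 71)/(38 + (-48 + 12)*(55 - 11))) = 79931/4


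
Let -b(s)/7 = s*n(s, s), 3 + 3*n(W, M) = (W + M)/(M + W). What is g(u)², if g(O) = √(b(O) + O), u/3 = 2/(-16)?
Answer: -17/8 ≈ -2.1250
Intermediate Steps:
n(W, M) = -⅔ (n(W, M) = -1 + ((W + M)/(M + W))/3 = -1 + ((M + W)/(M + W))/3 = -1 + (⅓)*1 = -1 + ⅓ = -⅔)
u = -3/8 (u = 3*(2/(-16)) = 3*(2*(-1/16)) = 3*(-⅛) = -3/8 ≈ -0.37500)
b(s) = 14*s/3 (b(s) = -7*s*(-2)/3 = -(-14)*s/3 = 14*s/3)
g(O) = √51*√O/3 (g(O) = √(14*O/3 + O) = √(17*O/3) = √51*√O/3)
g(u)² = (√51*√(-3/8)/3)² = (√51*(I*√6/4)/3)² = (I*√34/4)² = -17/8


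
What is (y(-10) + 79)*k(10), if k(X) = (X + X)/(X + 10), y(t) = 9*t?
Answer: -11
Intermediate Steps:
k(X) = 2*X/(10 + X) (k(X) = (2*X)/(10 + X) = 2*X/(10 + X))
(y(-10) + 79)*k(10) = (9*(-10) + 79)*(2*10/(10 + 10)) = (-90 + 79)*(2*10/20) = -22*10/20 = -11*1 = -11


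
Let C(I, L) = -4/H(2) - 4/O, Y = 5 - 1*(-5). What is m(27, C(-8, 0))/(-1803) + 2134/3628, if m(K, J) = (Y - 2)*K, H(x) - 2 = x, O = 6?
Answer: 510659/1090214 ≈ 0.46840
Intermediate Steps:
Y = 10 (Y = 5 + 5 = 10)
H(x) = 2 + x
C(I, L) = -5/3 (C(I, L) = -4/(2 + 2) - 4/6 = -4/4 - 4*⅙ = -4*¼ - ⅔ = -1 - ⅔ = -5/3)
m(K, J) = 8*K (m(K, J) = (10 - 2)*K = 8*K)
m(27, C(-8, 0))/(-1803) + 2134/3628 = (8*27)/(-1803) + 2134/3628 = 216*(-1/1803) + 2134*(1/3628) = -72/601 + 1067/1814 = 510659/1090214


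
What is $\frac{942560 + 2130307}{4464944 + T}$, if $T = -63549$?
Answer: $\frac{3072867}{4401395} \approx 0.69816$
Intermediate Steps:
$\frac{942560 + 2130307}{4464944 + T} = \frac{942560 + 2130307}{4464944 - 63549} = \frac{3072867}{4401395}$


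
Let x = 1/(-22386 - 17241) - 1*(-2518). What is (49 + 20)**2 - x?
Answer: 88883362/39627 ≈ 2243.0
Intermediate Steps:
x = 99780785/39627 (x = 1/(-39627) + 2518 = -1/39627 + 2518 = 99780785/39627 ≈ 2518.0)
(49 + 20)**2 - x = (49 + 20)**2 - 1*99780785/39627 = 69**2 - 99780785/39627 = 4761 - 99780785/39627 = 88883362/39627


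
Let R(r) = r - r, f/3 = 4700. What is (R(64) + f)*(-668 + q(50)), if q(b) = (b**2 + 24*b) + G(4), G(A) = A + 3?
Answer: 42849900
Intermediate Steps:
G(A) = 3 + A
f = 14100 (f = 3*4700 = 14100)
R(r) = 0
q(b) = 7 + b**2 + 24*b (q(b) = (b**2 + 24*b) + (3 + 4) = (b**2 + 24*b) + 7 = 7 + b**2 + 24*b)
(R(64) + f)*(-668 + q(50)) = (0 + 14100)*(-668 + (7 + 50**2 + 24*50)) = 14100*(-668 + (7 + 2500 + 1200)) = 14100*(-668 + 3707) = 14100*3039 = 42849900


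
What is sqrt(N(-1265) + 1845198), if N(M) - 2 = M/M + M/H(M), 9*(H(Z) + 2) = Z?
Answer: 2*sqrt(759344918961)/1283 ≈ 1358.4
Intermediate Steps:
H(Z) = -2 + Z/9
N(M) = 3 + M/(-2 + M/9) (N(M) = 2 + (M/M + M/(-2 + M/9)) = 2 + (1 + M/(-2 + M/9)) = 3 + M/(-2 + M/9))
sqrt(N(-1265) + 1845198) = sqrt(6*(-9 + 2*(-1265))/(-18 - 1265) + 1845198) = sqrt(6*(-9 - 2530)/(-1283) + 1845198) = sqrt(6*(-1/1283)*(-2539) + 1845198) = sqrt(15234/1283 + 1845198) = sqrt(2367404268/1283) = 2*sqrt(759344918961)/1283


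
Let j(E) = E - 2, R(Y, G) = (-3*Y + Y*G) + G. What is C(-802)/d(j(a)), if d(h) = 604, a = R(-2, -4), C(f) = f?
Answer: -401/302 ≈ -1.3278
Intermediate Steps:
R(Y, G) = G - 3*Y + G*Y (R(Y, G) = (-3*Y + G*Y) + G = G - 3*Y + G*Y)
a = 10 (a = -4 - 3*(-2) - 4*(-2) = -4 + 6 + 8 = 10)
j(E) = -2 + E
C(-802)/d(j(a)) = -802/604 = -802*1/604 = -401/302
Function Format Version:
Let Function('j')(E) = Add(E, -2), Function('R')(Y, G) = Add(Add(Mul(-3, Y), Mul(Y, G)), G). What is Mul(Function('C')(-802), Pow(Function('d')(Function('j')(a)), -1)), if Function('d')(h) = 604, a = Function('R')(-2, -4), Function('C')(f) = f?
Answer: Rational(-401, 302) ≈ -1.3278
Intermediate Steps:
Function('R')(Y, G) = Add(G, Mul(-3, Y), Mul(G, Y)) (Function('R')(Y, G) = Add(Add(Mul(-3, Y), Mul(G, Y)), G) = Add(G, Mul(-3, Y), Mul(G, Y)))
a = 10 (a = Add(-4, Mul(-3, -2), Mul(-4, -2)) = Add(-4, 6, 8) = 10)
Function('j')(E) = Add(-2, E)
Mul(Function('C')(-802), Pow(Function('d')(Function('j')(a)), -1)) = Mul(-802, Pow(604, -1)) = Mul(-802, Rational(1, 604)) = Rational(-401, 302)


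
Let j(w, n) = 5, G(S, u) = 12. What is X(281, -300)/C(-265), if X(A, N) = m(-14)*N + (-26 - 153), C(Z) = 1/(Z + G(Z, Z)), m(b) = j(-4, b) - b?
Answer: 1487387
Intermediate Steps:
m(b) = 5 - b
C(Z) = 1/(12 + Z) (C(Z) = 1/(Z + 12) = 1/(12 + Z))
X(A, N) = -179 + 19*N (X(A, N) = (5 - 1*(-14))*N + (-26 - 153) = (5 + 14)*N - 179 = 19*N - 179 = -179 + 19*N)
X(281, -300)/C(-265) = (-179 + 19*(-300))/(1/(12 - 265)) = (-179 - 5700)/(1/(-253)) = -5879/(-1/253) = -5879*(-253) = 1487387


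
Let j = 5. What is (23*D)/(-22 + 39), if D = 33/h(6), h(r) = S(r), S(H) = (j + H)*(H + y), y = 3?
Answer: 23/51 ≈ 0.45098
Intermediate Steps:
S(H) = (3 + H)*(5 + H) (S(H) = (5 + H)*(H + 3) = (5 + H)*(3 + H) = (3 + H)*(5 + H))
h(r) = 15 + r² + 8*r
D = ⅓ (D = 33/(15 + 6² + 8*6) = 33/(15 + 36 + 48) = 33/99 = 33*(1/99) = ⅓ ≈ 0.33333)
(23*D)/(-22 + 39) = (23*(⅓))/(-22 + 39) = (23/3)/17 = (23/3)*(1/17) = 23/51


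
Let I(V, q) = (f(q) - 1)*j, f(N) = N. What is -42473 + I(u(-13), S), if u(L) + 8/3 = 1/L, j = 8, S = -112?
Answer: -43377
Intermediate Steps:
u(L) = -8/3 + 1/L
I(V, q) = -8 + 8*q (I(V, q) = (q - 1)*8 = (-1 + q)*8 = -8 + 8*q)
-42473 + I(u(-13), S) = -42473 + (-8 + 8*(-112)) = -42473 + (-8 - 896) = -42473 - 904 = -43377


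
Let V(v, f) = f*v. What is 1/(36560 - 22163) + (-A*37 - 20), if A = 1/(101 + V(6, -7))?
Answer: -17521090/849423 ≈ -20.627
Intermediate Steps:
A = 1/59 (A = 1/(101 - 7*6) = 1/(101 - 42) = 1/59 ≈ 0.016949)
1/(36560 - 22163) + (-A*37 - 20) = 1/(36560 - 22163) + (-1*1/59*37 - 20) = 1/14397 + (-1/59*37 - 20) = 1/14397 + (-37/59 - 20) = 1/14397 - 1217/59 = -17521090/849423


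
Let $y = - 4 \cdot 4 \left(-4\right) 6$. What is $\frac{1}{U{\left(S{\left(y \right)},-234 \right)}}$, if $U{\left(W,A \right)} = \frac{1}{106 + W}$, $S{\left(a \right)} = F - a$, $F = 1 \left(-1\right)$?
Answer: $-279$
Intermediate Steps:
$F = -1$
$y = 384$ ($y = - 4 \left(\left(-16\right) 6\right) = \left(-4\right) \left(-96\right) = 384$)
$S{\left(a \right)} = -1 - a$
$\frac{1}{U{\left(S{\left(y \right)},-234 \right)}} = \frac{1}{\frac{1}{106 - 385}} = \frac{1}{\frac{1}{-279}} = \frac{1}{- \frac{1}{279}} = -279$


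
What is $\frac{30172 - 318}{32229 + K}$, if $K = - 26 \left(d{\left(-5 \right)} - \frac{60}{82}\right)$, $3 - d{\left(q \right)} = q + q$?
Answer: $\frac{1224014}{1308311} \approx 0.93557$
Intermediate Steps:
$d{\left(q \right)} = 3 - 2 q$ ($d{\left(q \right)} = 3 - \left(q + q\right) = 3 - 2 q$)
$K = - \frac{13078}{41}$ ($K = - 26 \left(\left(3 - -10\right) - \frac{60}{82}\right) = - 26 \left(\left(3 + 10\right) - \frac{30}{41}\right) = - 26 \left(13 - \frac{30}{41}\right) = \left(-26\right) \frac{503}{41} = - \frac{13078}{41} \approx -318.98$)
$\frac{30172 - 318}{32229 + K} = \frac{30172 - 318}{32229 - \frac{13078}{41}} = \frac{29854}{\frac{1308311}{41}} = 29854 \cdot \frac{41}{1308311} = \frac{1224014}{1308311}$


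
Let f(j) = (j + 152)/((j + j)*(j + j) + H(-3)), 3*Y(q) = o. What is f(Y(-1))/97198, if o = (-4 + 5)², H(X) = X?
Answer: -1371/2235554 ≈ -0.00061327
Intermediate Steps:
o = 1 (o = 1² = 1)
Y(q) = ⅓ (Y(q) = (⅓)*1 = ⅓)
f(j) = (152 + j)/(-3 + 4*j²) (f(j) = (j + 152)/((j + j)*(j + j) - 3) = (152 + j)/((2*j)*(2*j) - 3) = (152 + j)/(4*j² - 3) = (152 + j)/(-3 + 4*j²))
f(Y(-1))/97198 = ((152 + ⅓)/(-3 + 4*(⅓)²))/97198 = ((457/3)/(-3 + 4*(⅑)))*(1/97198) = ((457/3)/(-3 + 4/9))*(1/97198) = ((457/3)/(-23/9))*(1/97198) = -9/23*457/3*(1/97198) = -1371/23*1/97198 = -1371/2235554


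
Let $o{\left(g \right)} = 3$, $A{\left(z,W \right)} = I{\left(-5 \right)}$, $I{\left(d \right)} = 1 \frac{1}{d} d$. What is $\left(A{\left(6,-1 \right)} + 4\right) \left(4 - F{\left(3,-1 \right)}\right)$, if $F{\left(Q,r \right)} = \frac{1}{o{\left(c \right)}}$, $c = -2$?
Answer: $\frac{55}{3} \approx 18.333$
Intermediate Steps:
$I{\left(d \right)} = 1$ ($I{\left(d \right)} = \frac{d}{d} = 1$)
$A{\left(z,W \right)} = 1$
$F{\left(Q,r \right)} = \frac{1}{3}$
$\left(A{\left(6,-1 \right)} + 4\right) \left(4 - F{\left(3,-1 \right)}\right) = \left(1 + 4\right) \left(4 - \frac{1}{3}\right) = 5 \left(4 - \frac{1}{3}\right) = 5 \cdot \frac{11}{3} = \frac{55}{3}$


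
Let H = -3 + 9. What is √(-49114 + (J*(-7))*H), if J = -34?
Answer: I*√47686 ≈ 218.37*I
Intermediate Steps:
H = 6
√(-49114 + (J*(-7))*H) = √(-49114 - 34*(-7)*6) = √(-49114 + 238*6) = √(-49114 + 1428) = √(-47686) = I*√47686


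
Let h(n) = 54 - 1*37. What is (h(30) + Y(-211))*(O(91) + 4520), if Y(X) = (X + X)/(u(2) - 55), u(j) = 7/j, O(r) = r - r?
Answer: 11729400/103 ≈ 1.1388e+5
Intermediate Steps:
O(r) = 0
h(n) = 17 (h(n) = 54 - 37 = 17)
Y(X) = -4*X/103 (Y(X) = (X + X)/(7/2 - 55) = (2*X)/(7*(1/2) - 55) = (2*X)/(7/2 - 55) = (2*X)/(-103/2) = (2*X)*(-2/103) = -4*X/103)
(h(30) + Y(-211))*(O(91) + 4520) = (17 - 4/103*(-211))*(0 + 4520) = (17 + 844/103)*4520 = (2595/103)*4520 = 11729400/103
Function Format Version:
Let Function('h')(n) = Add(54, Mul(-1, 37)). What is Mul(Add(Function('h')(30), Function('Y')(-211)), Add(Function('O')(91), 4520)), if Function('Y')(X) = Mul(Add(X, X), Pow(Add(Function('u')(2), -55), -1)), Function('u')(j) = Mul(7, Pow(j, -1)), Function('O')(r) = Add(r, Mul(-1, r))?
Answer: Rational(11729400, 103) ≈ 1.1388e+5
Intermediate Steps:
Function('O')(r) = 0
Function('h')(n) = 17 (Function('h')(n) = Add(54, -37) = 17)
Function('Y')(X) = Mul(Rational(-4, 103), X) (Function('Y')(X) = Mul(Add(X, X), Pow(Add(Mul(7, Pow(2, -1)), -55), -1)) = Mul(Mul(2, X), Pow(Add(Mul(7, Rational(1, 2)), -55), -1)) = Mul(Mul(2, X), Pow(Add(Rational(7, 2), -55), -1)) = Mul(Mul(2, X), Pow(Rational(-103, 2), -1)) = Mul(Mul(2, X), Rational(-2, 103)) = Mul(Rational(-4, 103), X))
Mul(Add(Function('h')(30), Function('Y')(-211)), Add(Function('O')(91), 4520)) = Mul(Add(17, Mul(Rational(-4, 103), -211)), Add(0, 4520)) = Mul(Add(17, Rational(844, 103)), 4520) = Mul(Rational(2595, 103), 4520) = Rational(11729400, 103)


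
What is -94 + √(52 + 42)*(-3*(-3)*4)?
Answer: -94 + 36*√94 ≈ 255.03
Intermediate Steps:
-94 + √(52 + 42)*(-3*(-3)*4) = -94 + √94*(9*4) = -94 + √94*36 = -94 + 36*√94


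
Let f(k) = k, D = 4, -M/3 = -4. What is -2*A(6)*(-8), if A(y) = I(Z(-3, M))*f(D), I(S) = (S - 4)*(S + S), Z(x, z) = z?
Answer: 12288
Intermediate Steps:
M = 12 (M = -3*(-4) = 12)
I(S) = 2*S*(-4 + S) (I(S) = (-4 + S)*(2*S) = 2*S*(-4 + S))
A(y) = 768 (A(y) = (2*12*(-4 + 12))*4 = (2*12*8)*4 = 192*4 = 768)
-2*A(6)*(-8) = -2*768*(-8) = -1536*(-8) = 12288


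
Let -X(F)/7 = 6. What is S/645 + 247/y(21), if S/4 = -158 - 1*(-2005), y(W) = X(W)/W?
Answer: -144539/1290 ≈ -112.05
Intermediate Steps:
X(F) = -42 (X(F) = -7*6 = -42)
y(W) = -42/W
S = 7388 (S = 4*(-158 - 1*(-2005)) = 4*(-158 + 2005) = 4*1847 = 7388)
S/645 + 247/y(21) = 7388/645 + 247/((-42/21)) = 7388*(1/645) + 247/((-42*1/21)) = 7388/645 + 247/(-2) = 7388/645 + 247*(-½) = 7388/645 - 247/2 = -144539/1290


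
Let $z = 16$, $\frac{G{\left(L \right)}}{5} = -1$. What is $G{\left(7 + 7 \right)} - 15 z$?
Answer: $-245$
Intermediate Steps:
$G{\left(L \right)} = -5$ ($G{\left(L \right)} = 5 \left(-1\right) = -5$)
$G{\left(7 + 7 \right)} - 15 z = -5 - 240 = -245$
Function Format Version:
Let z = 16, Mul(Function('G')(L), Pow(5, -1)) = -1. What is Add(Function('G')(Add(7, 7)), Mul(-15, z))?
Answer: -245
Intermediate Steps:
Function('G')(L) = -5 (Function('G')(L) = Mul(5, -1) = -5)
Add(Function('G')(Add(7, 7)), Mul(-15, z)) = Add(-5, Mul(-15, 16)) = Add(-5, -240) = -245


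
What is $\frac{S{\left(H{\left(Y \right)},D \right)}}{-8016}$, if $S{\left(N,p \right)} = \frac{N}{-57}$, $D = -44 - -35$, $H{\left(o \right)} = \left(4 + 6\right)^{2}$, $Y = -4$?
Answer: $\frac{25}{114228} \approx 0.00021886$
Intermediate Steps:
$H{\left(o \right)} = 100$ ($H{\left(o \right)} = 10^{2} = 100$)
$D = -9$ ($D = -44 + 35 = -9$)
$S{\left(N,p \right)} = - \frac{N}{57}$ ($S{\left(N,p \right)} = N \left(- \frac{1}{57}\right) = - \frac{N}{57}$)
$\frac{S{\left(H{\left(Y \right)},D \right)}}{-8016} = \frac{\left(- \frac{1}{57}\right) 100}{-8016} = \left(- \frac{100}{57}\right) \left(- \frac{1}{8016}\right) = \frac{25}{114228}$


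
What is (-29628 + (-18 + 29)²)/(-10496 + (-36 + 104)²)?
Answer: 29507/5872 ≈ 5.0250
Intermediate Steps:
(-29628 + (-18 + 29)²)/(-10496 + (-36 + 104)²) = (-29628 + 11²)/(-10496 + 68²) = (-29628 + 121)/(-10496 + 4624) = -29507/(-5872) = -29507*(-1/5872) = 29507/5872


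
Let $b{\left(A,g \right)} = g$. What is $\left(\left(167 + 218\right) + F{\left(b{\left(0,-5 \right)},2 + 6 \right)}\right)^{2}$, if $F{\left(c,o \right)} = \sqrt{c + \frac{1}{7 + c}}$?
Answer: $\frac{296441}{2} + 1155 i \sqrt{2} \approx 1.4822 \cdot 10^{5} + 1633.4 i$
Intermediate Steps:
$\left(\left(167 + 218\right) + F{\left(b{\left(0,-5 \right)},2 + 6 \right)}\right)^{2} = \left(\left(167 + 218\right) + \sqrt{\frac{1 - 5 \left(7 - 5\right)}{7 - 5}}\right)^{2} = \left(385 + \sqrt{\frac{1 - 10}{2}}\right)^{2} = \left(385 + \sqrt{\frac{1}{2} \left(-9\right)}\right)^{2} = \left(385 + \sqrt{- \frac{9}{2}}\right)^{2} = \left(385 + \frac{3 i \sqrt{2}}{2}\right)^{2}$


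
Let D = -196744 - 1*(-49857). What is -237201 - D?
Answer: -90314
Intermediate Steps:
D = -146887 (D = -196744 + 49857 = -146887)
-237201 - D = -237201 - 1*(-146887) = -237201 + 146887 = -90314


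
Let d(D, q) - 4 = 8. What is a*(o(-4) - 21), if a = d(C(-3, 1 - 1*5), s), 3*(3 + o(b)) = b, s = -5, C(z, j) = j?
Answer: -304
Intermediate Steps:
o(b) = -3 + b/3
d(D, q) = 12 (d(D, q) = 4 + 8 = 12)
a = 12
a*(o(-4) - 21) = 12*((-3 + (⅓)*(-4)) - 21) = 12*((-3 - 4/3) - 21) = 12*(-13/3 - 21) = 12*(-76/3) = -304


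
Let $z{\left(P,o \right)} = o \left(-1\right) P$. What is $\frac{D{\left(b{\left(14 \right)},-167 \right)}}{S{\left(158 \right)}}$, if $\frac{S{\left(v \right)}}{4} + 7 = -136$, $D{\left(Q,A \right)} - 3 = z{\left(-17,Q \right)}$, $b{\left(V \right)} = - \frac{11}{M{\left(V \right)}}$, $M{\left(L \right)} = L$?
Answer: $\frac{145}{8008} \approx 0.018107$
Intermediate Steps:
$z{\left(P,o \right)} = - P o$ ($z{\left(P,o \right)} = - o P = - P o$)
$b{\left(V \right)} = - \frac{11}{V}$
$D{\left(Q,A \right)} = 3 + 17 Q$ ($D{\left(Q,A \right)} = 3 - - 17 Q = 3 + 17 Q$)
$S{\left(v \right)} = -572$ ($S{\left(v \right)} = -28 + 4 \left(-136\right) = -28 - 544 = -572$)
$\frac{D{\left(b{\left(14 \right)},-167 \right)}}{S{\left(158 \right)}} = \frac{3 + 17 \left(- \frac{11}{14}\right)}{-572} = \left(3 + 17 \left(\left(-11\right) \frac{1}{14}\right)\right) \left(- \frac{1}{572}\right) = \left(3 + 17 \left(- \frac{11}{14}\right)\right) \left(- \frac{1}{572}\right) = \left(3 - \frac{187}{14}\right) \left(- \frac{1}{572}\right) = \left(- \frac{145}{14}\right) \left(- \frac{1}{572}\right) = \frac{145}{8008}$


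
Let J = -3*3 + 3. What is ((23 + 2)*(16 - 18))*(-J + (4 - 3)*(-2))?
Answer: -200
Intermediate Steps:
J = -6 (J = -9 + 3 = -6)
((23 + 2)*(16 - 18))*(-J + (4 - 3)*(-2)) = ((23 + 2)*(16 - 18))*(-1*(-6) + (4 - 3)*(-2)) = (25*(-2))*(6 + 1*(-2)) = -50*(6 - 2) = -50*4 = -200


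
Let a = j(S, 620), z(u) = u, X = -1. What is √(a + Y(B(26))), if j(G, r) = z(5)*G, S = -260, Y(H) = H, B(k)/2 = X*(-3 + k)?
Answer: I*√1346 ≈ 36.688*I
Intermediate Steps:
B(k) = 6 - 2*k (B(k) = 2*(-(-3 + k)) = 2*(3 - k) = 6 - 2*k)
j(G, r) = 5*G
a = -1300 (a = 5*(-260) = -1300)
√(a + Y(B(26))) = √(-1300 + (6 - 2*26)) = √(-1300 + (6 - 52)) = √(-1300 - 46) = √(-1346) = I*√1346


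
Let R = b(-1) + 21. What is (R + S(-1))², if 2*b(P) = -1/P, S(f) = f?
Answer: 1681/4 ≈ 420.25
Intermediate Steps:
b(P) = -1/(2*P) (b(P) = (-1/P)/2 = -1/(2*P))
R = 43/2 (R = -½/(-1) + 21 = -½*(-1) + 21 = ½ + 21 = 43/2 ≈ 21.500)
(R + S(-1))² = (43/2 - 1)² = (41/2)² = 1681/4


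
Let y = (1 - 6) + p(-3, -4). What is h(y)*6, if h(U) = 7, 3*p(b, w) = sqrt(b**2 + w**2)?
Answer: 42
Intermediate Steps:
p(b, w) = sqrt(b**2 + w**2)/3
y = -10/3 (y = (1 - 6) + sqrt((-3)**2 + (-4)**2)/3 = -5 + sqrt(9 + 16)/3 = -5 + sqrt(25)/3 = -5 + (1/3)*5 = -5 + 5/3 = -10/3 ≈ -3.3333)
h(y)*6 = 7*6 = 42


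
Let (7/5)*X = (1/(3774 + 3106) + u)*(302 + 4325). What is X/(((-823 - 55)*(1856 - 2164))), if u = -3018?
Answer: -13724897579/372103424 ≈ -36.885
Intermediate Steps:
X = -13724897579/1376 (X = 5*((1/(3774 + 3106) - 3018)*(302 + 4325))/7 = 5*((1/6880 - 3018)*4627)/7 = 5*(-20763839/6880*4627)/7 = (5/7)*(-96074283053/6880) = -13724897579/1376 ≈ -9.9745e+6)
X/(((-823 - 55)*(1856 - 2164))) = -13724897579*1/((-823 - 55)*(1856 - 2164))/1376 = -13724897579/(1376*((-878*(-308)))) = -13724897579/1376/270424 = -13724897579/1376*1/270424 = -13724897579/372103424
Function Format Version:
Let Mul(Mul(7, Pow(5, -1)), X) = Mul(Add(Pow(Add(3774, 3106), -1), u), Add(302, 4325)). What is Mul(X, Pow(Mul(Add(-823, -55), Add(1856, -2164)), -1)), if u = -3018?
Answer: Rational(-13724897579, 372103424) ≈ -36.885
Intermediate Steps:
X = Rational(-13724897579, 1376) (X = Mul(Rational(5, 7), Mul(Add(Pow(Add(3774, 3106), -1), -3018), Add(302, 4325))) = Mul(Rational(5, 7), Mul(Add(Pow(6880, -1), -3018), 4627)) = Mul(Rational(5, 7), Mul(Add(Rational(1, 6880), -3018), 4627)) = Mul(Rational(5, 7), Mul(Rational(-20763839, 6880), 4627)) = Mul(Rational(5, 7), Rational(-96074283053, 6880)) = Rational(-13724897579, 1376) ≈ -9.9745e+6)
Mul(X, Pow(Mul(Add(-823, -55), Add(1856, -2164)), -1)) = Mul(Rational(-13724897579, 1376), Pow(Mul(Add(-823, -55), Add(1856, -2164)), -1)) = Mul(Rational(-13724897579, 1376), Pow(Mul(-878, -308), -1)) = Mul(Rational(-13724897579, 1376), Pow(270424, -1)) = Mul(Rational(-13724897579, 1376), Rational(1, 270424)) = Rational(-13724897579, 372103424)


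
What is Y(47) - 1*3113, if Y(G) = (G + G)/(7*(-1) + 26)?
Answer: -59053/19 ≈ -3108.1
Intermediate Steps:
Y(G) = 2*G/19 (Y(G) = (2*G)/(-7 + 26) = (2*G)/19 = (2*G)*(1/19) = 2*G/19)
Y(47) - 1*3113 = (2/19)*47 - 1*3113 = 94/19 - 3113 = -59053/19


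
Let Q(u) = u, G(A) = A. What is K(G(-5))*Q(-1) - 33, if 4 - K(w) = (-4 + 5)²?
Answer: -36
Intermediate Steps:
K(w) = 3 (K(w) = 4 - (-4 + 5)² = 4 - 1*1² = 4 - 1*1 = 4 - 1 = 3)
K(G(-5))*Q(-1) - 33 = 3*(-1) - 33 = -3 - 33 = -36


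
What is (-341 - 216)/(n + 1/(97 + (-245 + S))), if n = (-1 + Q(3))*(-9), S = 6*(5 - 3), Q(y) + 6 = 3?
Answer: -75752/4895 ≈ -15.475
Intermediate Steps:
Q(y) = -3 (Q(y) = -6 + 3 = -3)
S = 12 (S = 6*2 = 12)
n = 36 (n = (-1 - 3)*(-9) = -4*(-9) = 36)
(-341 - 216)/(n + 1/(97 + (-245 + S))) = (-341 - 216)/(36 + 1/(97 + (-245 + 12))) = -557/(36 + 1/(97 - 233)) = -557/(36 + 1/(-136)) = -557/(36 - 1/136) = -557/4895/136 = -557*136/4895 = -75752/4895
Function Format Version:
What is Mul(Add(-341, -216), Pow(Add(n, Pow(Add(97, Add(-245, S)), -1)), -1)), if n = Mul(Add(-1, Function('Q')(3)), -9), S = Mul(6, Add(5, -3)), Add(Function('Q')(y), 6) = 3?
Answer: Rational(-75752, 4895) ≈ -15.475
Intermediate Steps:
Function('Q')(y) = -3 (Function('Q')(y) = Add(-6, 3) = -3)
S = 12 (S = Mul(6, 2) = 12)
n = 36 (n = Mul(Add(-1, -3), -9) = Mul(-4, -9) = 36)
Mul(Add(-341, -216), Pow(Add(n, Pow(Add(97, Add(-245, S)), -1)), -1)) = Mul(Add(-341, -216), Pow(Add(36, Pow(Add(97, Add(-245, 12)), -1)), -1)) = Mul(-557, Pow(Add(36, Pow(Add(97, -233), -1)), -1)) = Mul(-557, Pow(Add(36, Pow(-136, -1)), -1)) = Mul(-557, Pow(Add(36, Rational(-1, 136)), -1)) = Mul(-557, Pow(Rational(4895, 136), -1)) = Mul(-557, Rational(136, 4895)) = Rational(-75752, 4895)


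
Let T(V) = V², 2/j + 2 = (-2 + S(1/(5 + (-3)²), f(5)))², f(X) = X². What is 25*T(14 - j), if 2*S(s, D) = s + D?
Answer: 35690468222500/7302898849 ≈ 4887.2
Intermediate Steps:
S(s, D) = D/2 + s/2 (S(s, D) = (s + D)/2 = (D + s)/2 = D/2 + s/2)
j = 1568/85457 (j = 2/(-2 + (-2 + ((½)*5² + 1/(2*(5 + (-3)²))))²) = 2/(-2 + (-2 + ((½)*25 + 1/(2*(5 + 9))))²) = 2/(-2 + (-2 + (25/2 + (½)/14))²) = 2/(-2 + (-2 + (25/2 + (½)*(1/14)))²) = 2/(-2 + (-2 + (25/2 + 1/28))²) = 2/(-2 + (-2 + 351/28)²) = 2/(-2 + (295/28)²) = 2/(-2 + 87025/784) = 2/(85457/784) = 2*(784/85457) = 1568/85457 ≈ 0.018348)
25*T(14 - j) = 25*(14 - 1*1568/85457)² = 25*(14 - 1568/85457)² = 25*(1194830/85457)² = 25*(1427618728900/7302898849) = 35690468222500/7302898849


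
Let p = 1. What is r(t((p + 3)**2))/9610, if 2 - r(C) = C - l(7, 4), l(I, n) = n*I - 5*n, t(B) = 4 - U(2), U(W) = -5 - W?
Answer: -1/9610 ≈ -0.00010406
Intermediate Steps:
t(B) = 11 (t(B) = 4 - (-5 - 1*2) = 4 - (-5 - 2) = 4 - 1*(-7) = 4 + 7 = 11)
l(I, n) = -5*n + I*n (l(I, n) = I*n - 5*n = -5*n + I*n)
r(C) = 10 - C (r(C) = 2 - (C - 4*(-5 + 7)) = 2 - (C - 4*2) = 2 - (C - 1*8) = 2 - (C - 8) = 2 - (-8 + C) = 2 + (8 - C) = 10 - C)
r(t((p + 3)**2))/9610 = (10 - 1*11)/9610 = (10 - 11)*(1/9610) = -1*1/9610 = -1/9610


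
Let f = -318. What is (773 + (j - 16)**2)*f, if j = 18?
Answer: -247086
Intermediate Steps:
(773 + (j - 16)**2)*f = (773 + (18 - 16)**2)*(-318) = (773 + 2**2)*(-318) = (773 + 4)*(-318) = 777*(-318) = -247086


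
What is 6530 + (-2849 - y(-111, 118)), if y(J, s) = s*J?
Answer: 16779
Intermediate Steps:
y(J, s) = J*s
6530 + (-2849 - y(-111, 118)) = 6530 + (-2849 - (-111)*118) = 6530 + (-2849 - 1*(-13098)) = 6530 + (-2849 + 13098) = 6530 + 10249 = 16779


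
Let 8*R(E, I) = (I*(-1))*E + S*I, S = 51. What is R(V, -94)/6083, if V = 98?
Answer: 2209/24332 ≈ 0.090786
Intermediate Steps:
R(E, I) = 51*I/8 - E*I/8 (R(E, I) = ((I*(-1))*E + 51*I)/8 = ((-I)*E + 51*I)/8 = (-E*I + 51*I)/8 = (51*I - E*I)/8 = 51*I/8 - E*I/8)
R(V, -94)/6083 = ((1/8)*(-94)*(51 - 1*98))/6083 = ((1/8)*(-94)*(51 - 98))*(1/6083) = ((1/8)*(-94)*(-47))*(1/6083) = (2209/4)*(1/6083) = 2209/24332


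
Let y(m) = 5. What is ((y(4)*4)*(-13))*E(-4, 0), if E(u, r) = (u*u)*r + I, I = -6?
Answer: 1560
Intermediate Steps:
E(u, r) = -6 + r*u² (E(u, r) = (u*u)*r - 6 = u²*r - 6 = r*u² - 6 = -6 + r*u²)
((y(4)*4)*(-13))*E(-4, 0) = ((5*4)*(-13))*(-6 + 0*(-4)²) = (20*(-13))*(-6 + 0*16) = -260*(-6 + 0) = -260*(-6) = 1560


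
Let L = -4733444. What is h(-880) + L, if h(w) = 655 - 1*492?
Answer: -4733281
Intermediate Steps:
h(w) = 163 (h(w) = 655 - 492 = 163)
h(-880) + L = 163 - 4733444 = -4733281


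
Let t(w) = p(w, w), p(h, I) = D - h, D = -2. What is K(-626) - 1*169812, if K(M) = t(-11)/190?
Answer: -32264271/190 ≈ -1.6981e+5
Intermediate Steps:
p(h, I) = -2 - h
t(w) = -2 - w
K(M) = 9/190 (K(M) = (-2 - 1*(-11))/190 = (-2 + 11)*(1/190) = 9*(1/190) = 9/190)
K(-626) - 1*169812 = 9/190 - 1*169812 = 9/190 - 169812 = -32264271/190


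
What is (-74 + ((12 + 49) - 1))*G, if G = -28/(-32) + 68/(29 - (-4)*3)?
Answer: -5817/164 ≈ -35.469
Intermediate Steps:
G = 831/328 (G = -28*(-1/32) + 68/(29 - 1*(-12)) = 7/8 + 68/(29 + 12) = 7/8 + 68/41 = 831/328 ≈ 2.5335)
(-74 + ((12 + 49) - 1))*G = (-74 + ((12 + 49) - 1))*(831/328) = (-74 + (61 - 1))*(831/328) = (-74 + 60)*(831/328) = -14*831/328 = -5817/164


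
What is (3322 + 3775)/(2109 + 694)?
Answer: 7097/2803 ≈ 2.5319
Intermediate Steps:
(3322 + 3775)/(2109 + 694) = 7097/2803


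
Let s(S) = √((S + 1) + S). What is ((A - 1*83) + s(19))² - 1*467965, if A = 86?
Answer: -467917 + 6*√39 ≈ -4.6788e+5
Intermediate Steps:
s(S) = √(1 + 2*S) (s(S) = √((1 + S) + S) = √(1 + 2*S))
((A - 1*83) + s(19))² - 1*467965 = ((86 - 1*83) + √(1 + 2*19))² - 1*467965 = ((86 - 83) + √(1 + 38))² - 467965 = (3 + √39)² - 467965 = -467965 + (3 + √39)²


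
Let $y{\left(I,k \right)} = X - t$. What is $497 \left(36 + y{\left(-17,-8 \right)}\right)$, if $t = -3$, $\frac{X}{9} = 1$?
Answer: $23856$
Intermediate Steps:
$X = 9$ ($X = 9 \cdot 1 = 9$)
$y{\left(I,k \right)} = 12$ ($y{\left(I,k \right)} = 9 - -3 = 9 + 3 = 12$)
$497 \left(36 + y{\left(-17,-8 \right)}\right) = 497 \left(36 + 12\right) = 497 \cdot 48 = 23856$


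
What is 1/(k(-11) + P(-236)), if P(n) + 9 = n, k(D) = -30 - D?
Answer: -1/264 ≈ -0.0037879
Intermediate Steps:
P(n) = -9 + n
1/(k(-11) + P(-236)) = 1/((-30 - 1*(-11)) + (-9 - 236)) = 1/((-30 + 11) - 245) = 1/(-19 - 245) = 1/(-264) = -1/264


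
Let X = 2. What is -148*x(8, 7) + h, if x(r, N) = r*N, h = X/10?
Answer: -41439/5 ≈ -8287.8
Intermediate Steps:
h = ⅕ (h = 2/10 = 2*(⅒) = ⅕ ≈ 0.20000)
x(r, N) = N*r
-148*x(8, 7) + h = -1036*8 + ⅕ = -148*56 + ⅕ = -8288 + ⅕ = -41439/5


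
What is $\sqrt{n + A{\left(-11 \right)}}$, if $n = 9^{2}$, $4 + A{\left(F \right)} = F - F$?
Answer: $\sqrt{77} \approx 8.775$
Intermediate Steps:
$A{\left(F \right)} = -4$ ($A{\left(F \right)} = -4 + \left(F - F\right) = -4 + 0 = -4$)
$n = 81$
$\sqrt{n + A{\left(-11 \right)}} = \sqrt{81 - 4} = \sqrt{77}$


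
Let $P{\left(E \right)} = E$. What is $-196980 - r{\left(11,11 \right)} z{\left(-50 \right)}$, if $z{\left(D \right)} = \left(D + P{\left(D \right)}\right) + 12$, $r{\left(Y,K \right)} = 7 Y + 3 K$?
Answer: $-187300$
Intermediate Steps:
$r{\left(Y,K \right)} = 3 K + 7 Y$
$z{\left(D \right)} = 12 + 2 D$ ($z{\left(D \right)} = \left(D + D\right) + 12 = 2 D + 12 = 12 + 2 D$)
$-196980 - r{\left(11,11 \right)} z{\left(-50 \right)} = -196980 - \left(3 \cdot 11 + 7 \cdot 11\right) \left(12 + 2 \left(-50\right)\right) = -196980 - \left(33 + 77\right) \left(12 - 100\right) = -196980 - 110 \left(-88\right) = -196980 - -9680 = -196980 + 9680 = -187300$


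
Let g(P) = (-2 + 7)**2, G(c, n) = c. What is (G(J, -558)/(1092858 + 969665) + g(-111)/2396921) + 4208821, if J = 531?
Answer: 20807168125478263869/4943704691683 ≈ 4.2088e+6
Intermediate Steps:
g(P) = 25 (g(P) = 5**2 = 25)
(G(J, -558)/(1092858 + 969665) + g(-111)/2396921) + 4208821 = (531/(1092858 + 969665) + 25/2396921) + 4208821 = (531/2062523 + 25*(1/2396921)) + 4208821 = (531*(1/2062523) + 25/2396921) + 4208821 = (531/2062523 + 25/2396921) + 4208821 = 1324328126/4943704691683 + 4208821 = 20807168125478263869/4943704691683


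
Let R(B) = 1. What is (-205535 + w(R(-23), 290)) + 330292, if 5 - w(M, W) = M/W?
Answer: 36180979/290 ≈ 1.2476e+5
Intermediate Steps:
w(M, W) = 5 - M/W
(-205535 + w(R(-23), 290)) + 330292 = (-205535 + (5 - 1*1/290)) + 330292 = (-205535 + (5 - 1*1*1/290)) + 330292 = (-205535 + (5 - 1/290)) + 330292 = (-205535 + 1449/290) + 330292 = -59603701/290 + 330292 = 36180979/290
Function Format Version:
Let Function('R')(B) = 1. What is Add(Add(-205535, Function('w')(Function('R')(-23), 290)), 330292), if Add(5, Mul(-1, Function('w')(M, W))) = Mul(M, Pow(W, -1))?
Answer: Rational(36180979, 290) ≈ 1.2476e+5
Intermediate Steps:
Function('w')(M, W) = Add(5, Mul(-1, M, Pow(W, -1))) (Function('w')(M, W) = Add(5, Mul(-1, Mul(M, Pow(W, -1)))) = Add(5, Mul(-1, M, Pow(W, -1))))
Add(Add(-205535, Function('w')(Function('R')(-23), 290)), 330292) = Add(Add(-205535, Add(5, Mul(-1, 1, Pow(290, -1)))), 330292) = Add(Add(-205535, Add(5, Mul(-1, 1, Rational(1, 290)))), 330292) = Add(Add(-205535, Add(5, Rational(-1, 290))), 330292) = Add(Add(-205535, Rational(1449, 290)), 330292) = Add(Rational(-59603701, 290), 330292) = Rational(36180979, 290)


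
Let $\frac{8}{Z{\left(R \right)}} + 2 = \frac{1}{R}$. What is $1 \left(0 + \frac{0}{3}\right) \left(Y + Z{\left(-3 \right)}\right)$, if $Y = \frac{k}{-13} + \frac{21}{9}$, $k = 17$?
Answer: $0$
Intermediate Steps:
$Z{\left(R \right)} = \frac{8}{-2 + \frac{1}{R}}$
$Y = \frac{40}{39}$ ($Y = \frac{17}{-13} + \frac{21}{9} = 17 \left(- \frac{1}{13}\right) + 21 \cdot \frac{1}{9} = - \frac{17}{13} + \frac{7}{3} = \frac{40}{39} \approx 1.0256$)
$1 \left(0 + \frac{0}{3}\right) \left(Y + Z{\left(-3 \right)}\right) = 1 \left(0 + \frac{0}{3}\right) \left(\frac{40}{39} - - \frac{24}{-1 + 2 \left(-3\right)}\right) = 1 \left(0 + 0 \cdot \frac{1}{3}\right) \left(\frac{40}{39} - - \frac{24}{-1 - 6}\right) = 1 \left(0 + 0\right) \left(\frac{40}{39} - - \frac{24}{-7}\right) = 1 \cdot 0 \left(\frac{40}{39} - \left(-24\right) \left(- \frac{1}{7}\right)\right) = 0 \left(\frac{40}{39} - \frac{24}{7}\right) = 0 \left(- \frac{656}{273}\right) = 0$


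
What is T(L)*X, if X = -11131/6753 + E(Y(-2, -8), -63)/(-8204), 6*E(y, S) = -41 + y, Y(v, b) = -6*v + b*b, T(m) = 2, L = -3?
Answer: -8700773/2638172 ≈ -3.2980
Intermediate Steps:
Y(v, b) = b**2 - 6*v (Y(v, b) = -6*v + b**2 = b**2 - 6*v)
E(y, S) = -41/6 + y/6 (E(y, S) = (-41 + y)/6 = -41/6 + y/6)
X = -8700773/5276344 (X = -11131/6753 + (-41/6 + ((-8)**2 - 6*(-2))/6)/(-8204) = -11131*1/6753 + (-41/6 + (64 + 12)/6)*(-1/8204) = -11131/6753 + (-41/6 + (1/6)*76)*(-1/8204) = -11131/6753 + (-41/6 + 38/3)*(-1/8204) = -11131/6753 + (35/6)*(-1/8204) = -11131/6753 - 5/7032 = -8700773/5276344 ≈ -1.6490)
T(L)*X = 2*(-8700773/5276344) = -8700773/2638172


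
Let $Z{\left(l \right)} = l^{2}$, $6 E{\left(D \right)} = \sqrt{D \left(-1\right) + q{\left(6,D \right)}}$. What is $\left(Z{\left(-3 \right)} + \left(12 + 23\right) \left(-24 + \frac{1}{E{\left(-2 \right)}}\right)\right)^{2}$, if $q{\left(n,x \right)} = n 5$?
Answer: $\frac{5535513}{8} - \frac{87255 \sqrt{2}}{2} \approx 6.3024 \cdot 10^{5}$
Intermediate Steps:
$q{\left(n,x \right)} = 5 n$
$E{\left(D \right)} = \frac{\sqrt{30 - D}}{6}$ ($E{\left(D \right)} = \frac{\sqrt{D \left(-1\right) + 5 \cdot 6}}{6} = \frac{\sqrt{- D + 30}}{6} = \frac{\sqrt{30 - D}}{6}$)
$\left(Z{\left(-3 \right)} + \left(12 + 23\right) \left(-24 + \frac{1}{E{\left(-2 \right)}}\right)\right)^{2} = \left(\left(-3\right)^{2} + \left(12 + 23\right) \left(-24 + \frac{1}{\frac{1}{6} \sqrt{30 - -2}}\right)\right)^{2} = \left(9 + 35 \left(-24 + \frac{1}{\frac{1}{6} \sqrt{30 + 2}}\right)\right)^{2} = \left(9 + 35 \left(-24 + \frac{1}{\frac{1}{6} \sqrt{32}}\right)\right)^{2} = \left(9 + 35 \left(-24 + \frac{1}{\frac{1}{6} \cdot 4 \sqrt{2}}\right)\right)^{2} = \left(9 + 35 \left(-24 + \frac{1}{\frac{2}{3} \sqrt{2}}\right)\right)^{2} = \left(9 + 35 \left(-24 + \frac{3 \sqrt{2}}{4}\right)\right)^{2} = \left(9 - \left(840 - \frac{105 \sqrt{2}}{4}\right)\right)^{2} = \left(-831 + \frac{105 \sqrt{2}}{4}\right)^{2}$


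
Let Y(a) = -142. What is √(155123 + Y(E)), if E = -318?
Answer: √154981 ≈ 393.68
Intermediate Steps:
√(155123 + Y(E)) = √(155123 - 142) = √154981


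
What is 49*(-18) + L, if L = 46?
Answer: -836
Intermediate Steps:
49*(-18) + L = 49*(-18) + 46 = -882 + 46 = -836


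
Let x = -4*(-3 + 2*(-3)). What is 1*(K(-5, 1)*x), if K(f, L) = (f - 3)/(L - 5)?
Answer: 72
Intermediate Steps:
K(f, L) = (-3 + f)/(-5 + L)
x = 36 (x = -4*(-3 - 6) = -4*(-9) = 36)
1*(K(-5, 1)*x) = 1*(((-3 - 5)/(-5 + 1))*36) = 1*((-8/(-4))*36) = 1*(-¼*(-8)*36) = 1*(2*36) = 1*72 = 72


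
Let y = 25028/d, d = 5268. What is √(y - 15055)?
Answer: I*√26104491426/1317 ≈ 122.68*I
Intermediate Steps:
y = 6257/1317 (y = 25028/5268 = 25028*(1/5268) = 6257/1317 ≈ 4.7509)
√(y - 15055) = √(6257/1317 - 15055) = √(-19821178/1317) = I*√26104491426/1317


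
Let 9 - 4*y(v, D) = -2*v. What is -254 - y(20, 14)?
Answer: -1065/4 ≈ -266.25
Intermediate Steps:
y(v, D) = 9/4 + v/2 (y(v, D) = 9/4 - (-1)*v/2 = 9/4 + v/2)
-254 - y(20, 14) = -254 - (9/4 + (1/2)*20) = -254 - (9/4 + 10) = -254 - 1*49/4 = -254 - 49/4 = -1065/4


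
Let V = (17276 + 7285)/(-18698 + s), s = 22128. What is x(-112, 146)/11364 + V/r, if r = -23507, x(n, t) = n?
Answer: -2327390081/229067017410 ≈ -0.010160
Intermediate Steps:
V = 24561/3430 (V = (17276 + 7285)/(-18698 + 22128) = 24561/3430 ≈ 7.1606)
x(-112, 146)/11364 + V/r = -112/11364 + (24561/3430)/(-23507) = -112*1/11364 + (24561/3430)*(-1/23507) = -28/2841 - 24561/80629010 = -2327390081/229067017410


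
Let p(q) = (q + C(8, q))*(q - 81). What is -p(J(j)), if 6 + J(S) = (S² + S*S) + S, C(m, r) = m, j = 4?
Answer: 1938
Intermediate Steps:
J(S) = -6 + S + 2*S² (J(S) = -6 + ((S² + S*S) + S) = -6 + ((S² + S²) + S) = -6 + (2*S² + S) = -6 + (S + 2*S²) = -6 + S + 2*S²)
p(q) = (-81 + q)*(8 + q) (p(q) = (q + 8)*(q - 81) = (8 + q)*(-81 + q) = (-81 + q)*(8 + q))
-p(J(j)) = -(-648 + (-6 + 4 + 2*4²)² - 73*(-6 + 4 + 2*4²)) = -(-648 + (-6 + 4 + 2*16)² - 73*(-6 + 4 + 2*16)) = -(-648 + (-6 + 4 + 32)² - 73*(-6 + 4 + 32)) = -(-648 + 30² - 73*30) = -(-648 + 900 - 2190) = -1*(-1938) = 1938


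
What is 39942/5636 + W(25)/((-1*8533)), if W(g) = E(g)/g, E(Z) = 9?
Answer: 4260288213/601149850 ≈ 7.0869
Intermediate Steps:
W(g) = 9/g
39942/5636 + W(25)/((-1*8533)) = 39942/5636 + (9/25)/((-1*8533)) = 39942*(1/5636) + (9*(1/25))/(-8533) = 19971/2818 + (9/25)*(-1/8533) = 19971/2818 - 9/213325 = 4260288213/601149850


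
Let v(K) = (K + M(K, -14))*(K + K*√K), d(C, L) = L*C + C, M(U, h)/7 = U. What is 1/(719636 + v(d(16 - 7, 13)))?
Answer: -211661/328925994332 + 23814*√14/82231498583 ≈ 4.4008e-7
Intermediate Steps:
M(U, h) = 7*U
d(C, L) = C + C*L (d(C, L) = C*L + C = C + C*L)
v(K) = 8*K*(K + K^(3/2)) (v(K) = (K + 7*K)*(K + K*√K) = (8*K)*(K + K^(3/2)) = 8*K*(K + K^(3/2)))
1/(719636 + v(d(16 - 7, 13))) = 1/(719636 + (8*((16 - 7)*(1 + 13))² + 8*((16 - 7)*(1 + 13))^(5/2))) = 1/(719636 + (8*(9*14)² + 8*(9*14)^(5/2))) = 1/(719636 + (8*126² + 8*126^(5/2))) = 1/(719636 + (8*15876 + 8*(47628*√14))) = 1/(719636 + (127008 + 381024*√14)) = 1/(846644 + 381024*√14)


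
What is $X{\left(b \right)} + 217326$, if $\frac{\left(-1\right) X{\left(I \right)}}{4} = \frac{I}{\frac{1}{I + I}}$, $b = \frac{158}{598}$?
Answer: $\frac{19429111798}{89401} \approx 2.1733 \cdot 10^{5}$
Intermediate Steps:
$b = \frac{79}{299}$ ($b = 158 \cdot \frac{1}{598} = \frac{79}{299} \approx 0.26421$)
$X{\left(I \right)} = - 8 I^{2}$ ($X{\left(I \right)} = - 4 \frac{I}{\frac{1}{I + I}} = - 4 \frac{I}{\frac{1}{2 I}} = - 4 \frac{I}{\frac{1}{2} \frac{1}{I}} = - 4 I 2 I = - 4 \cdot 2 I^{2} = - 8 I^{2}$)
$X{\left(b \right)} + 217326 = - 8 \left(\frac{79}{299}\right)^{2} + 217326 = \left(-8\right) \frac{6241}{89401} + 217326 = - \frac{49928}{89401} + 217326 = \frac{19429111798}{89401}$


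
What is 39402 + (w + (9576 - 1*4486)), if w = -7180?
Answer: 37312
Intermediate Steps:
39402 + (w + (9576 - 1*4486)) = 39402 + (-7180 + (9576 - 1*4486)) = 39402 + (-7180 + (9576 - 4486)) = 39402 + (-7180 + 5090) = 39402 - 2090 = 37312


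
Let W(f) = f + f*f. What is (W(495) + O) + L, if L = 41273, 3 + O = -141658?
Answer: 145132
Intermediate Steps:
O = -141661 (O = -3 - 141658 = -141661)
W(f) = f + f**2
(W(495) + O) + L = (495*(1 + 495) - 141661) + 41273 = (495*496 - 141661) + 41273 = (245520 - 141661) + 41273 = 103859 + 41273 = 145132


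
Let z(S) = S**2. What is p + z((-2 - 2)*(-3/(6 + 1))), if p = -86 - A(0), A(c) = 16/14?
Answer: -4126/49 ≈ -84.204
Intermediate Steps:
A(c) = 8/7 (A(c) = 16*(1/14) = 8/7)
p = -610/7 (p = -86 - 1*8/7 = -86 - 8/7 = -610/7 ≈ -87.143)
p + z((-2 - 2)*(-3/(6 + 1))) = -610/7 + ((-2 - 2)*(-3/(6 + 1)))**2 = -610/7 + (-(-12)/7)**2 = -610/7 + (-4*(-3/7))**2 = -610/7 + (12/7)**2 = -610/7 + 144/49 = -4126/49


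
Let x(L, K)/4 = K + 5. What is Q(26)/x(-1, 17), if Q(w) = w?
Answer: 13/44 ≈ 0.29545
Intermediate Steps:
x(L, K) = 20 + 4*K (x(L, K) = 4*(K + 5) = 4*(5 + K) = 20 + 4*K)
Q(26)/x(-1, 17) = 26/(20 + 4*17) = 26/(20 + 68) = 26/88 = 26*(1/88) = 13/44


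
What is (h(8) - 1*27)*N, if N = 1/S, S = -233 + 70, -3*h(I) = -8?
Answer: 73/489 ≈ 0.14928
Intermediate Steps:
h(I) = 8/3 (h(I) = -⅓*(-8) = 8/3)
S = -163
N = -1/163 (N = 1/(-163) = -1/163 ≈ -0.0061350)
(h(8) - 1*27)*N = (8/3 - 1*27)*(-1/163) = (8/3 - 27)*(-1/163) = -73/3*(-1/163) = 73/489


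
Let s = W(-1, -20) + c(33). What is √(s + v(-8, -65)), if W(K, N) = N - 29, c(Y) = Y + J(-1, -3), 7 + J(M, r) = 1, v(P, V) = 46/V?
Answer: 6*I*√2665/65 ≈ 4.7653*I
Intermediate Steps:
J(M, r) = -6 (J(M, r) = -7 + 1 = -6)
c(Y) = -6 + Y (c(Y) = Y - 6 = -6 + Y)
W(K, N) = -29 + N
s = -22 (s = (-29 - 20) + (-6 + 33) = -49 + 27 = -22)
√(s + v(-8, -65)) = √(-22 + 46/(-65)) = √(-22 + 46*(-1/65)) = √(-22 - 46/65) = √(-1476/65) = 6*I*√2665/65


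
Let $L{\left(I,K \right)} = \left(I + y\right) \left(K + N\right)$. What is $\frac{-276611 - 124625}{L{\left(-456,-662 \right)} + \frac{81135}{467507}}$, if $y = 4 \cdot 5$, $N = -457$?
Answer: $- \frac{187580638652}{228089266323} \approx -0.8224$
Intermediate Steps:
$y = 20$
$L{\left(I,K \right)} = \left(-457 + K\right) \left(20 + I\right)$ ($L{\left(I,K \right)} = \left(I + 20\right) \left(K - 457\right) = \left(20 + I\right) \left(-457 + K\right) = \left(-457 + K\right) \left(20 + I\right)$)
$\frac{-276611 - 124625}{L{\left(-456,-662 \right)} + \frac{81135}{467507}} = \frac{-276611 - 124625}{\left(-9140 - -208392 + 20 \left(-662\right) - -301872\right) + \frac{81135}{467507}} = - \frac{401236}{\left(-9140 + 208392 - 13240 + 301872\right) + 81135 \cdot \frac{1}{467507}} = - \frac{401236}{487884 + \frac{81135}{467507}} = - \frac{401236}{\frac{228089266323}{467507}} = \left(-401236\right) \frac{467507}{228089266323} = - \frac{187580638652}{228089266323}$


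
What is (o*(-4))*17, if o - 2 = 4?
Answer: -408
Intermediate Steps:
o = 6 (o = 2 + 4 = 6)
(o*(-4))*17 = (6*(-4))*17 = -24*17 = -408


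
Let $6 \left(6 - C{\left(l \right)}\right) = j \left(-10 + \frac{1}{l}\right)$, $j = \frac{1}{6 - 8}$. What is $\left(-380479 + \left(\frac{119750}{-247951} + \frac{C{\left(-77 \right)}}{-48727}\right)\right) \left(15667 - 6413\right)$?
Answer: $- \frac{85079763039695122355}{24163816754} \approx -3.521 \cdot 10^{9}$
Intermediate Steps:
$j = - \frac{1}{2}$ ($j = \frac{1}{-2} = - \frac{1}{2} \approx -0.5$)
$C{\left(l \right)} = \frac{31}{6} + \frac{1}{12 l}$ ($C{\left(l \right)} = 6 - \frac{\left(- \frac{1}{2}\right) \left(-10 + \frac{1}{l}\right)}{6} = 6 - \frac{5 - \frac{1}{2 l}}{6} = 6 - \left(\frac{5}{6} - \frac{1}{12 l}\right) = \frac{31}{6} + \frac{1}{12 l}$)
$\left(-380479 + \left(\frac{119750}{-247951} + \frac{C{\left(-77 \right)}}{-48727}\right)\right) \left(15667 - 6413\right) = \left(-380479 + \left(\frac{119750}{-247951} + \frac{\frac{1}{12} \frac{1}{-77} \left(1 + 62 \left(-77\right)\right)}{-48727}\right)\right) \left(15667 - 6413\right) = \left(-380479 + \left(119750 \left(- \frac{1}{247951}\right) + \frac{1}{12} \left(- \frac{1}{77}\right) \left(1 - 4774\right) \left(- \frac{1}{48727}\right)\right)\right) 9254 = \left(-380479 - \left(\frac{119750}{247951} - \frac{1}{12} \left(- \frac{1}{77}\right) \left(-4773\right) \left(- \frac{1}{48727}\right)\right)\right) 9254 = \left(-380479 + \left(- \frac{119750}{247951} + \frac{1591}{308} \left(- \frac{1}{48727}\right)\right)\right) 9254 = \left(-380479 - \frac{163417493731}{338293434556}\right) 9254 = \left(- \frac{128713711103926055}{338293434556}\right) 9254 = - \frac{85079763039695122355}{24163816754}$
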